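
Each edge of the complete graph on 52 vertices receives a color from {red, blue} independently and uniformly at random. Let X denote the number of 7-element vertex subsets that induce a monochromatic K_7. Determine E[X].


Let X = Σ_S X_S over the C(52, 7) = 133784560 subsets S of size 7, where X_S = 1 if the K_7 on S is monochromatic.
For a fixed S, the K_7 on S has C(7, 2) = 21 edges. P[all 21 edges red] = (1/2)^21, and likewise for blue, so P[monochromatic] = 2·(1/2)^21 = 2^{1 − 21} = 1/1048576.
By linearity of expectation: E[X] = C(52, 7) · 2^{1 − 21} = 133784560 · 1/1048576 = 8361535/65536.
Numerically: E[X] ≈ 127.5869.

E[X] = C(52,7)·2^(1−C(7,2)) = 8361535/65536 ≈ 127.5869.


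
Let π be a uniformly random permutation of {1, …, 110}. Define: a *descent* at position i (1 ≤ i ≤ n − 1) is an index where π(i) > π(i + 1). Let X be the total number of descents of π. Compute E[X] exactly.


Write X = Σ X_I over i = 1, …, 109, with X_I the indicator of one descent.
There are 109 indicators.
For each fixed i, the pair (π(i), π(i+1)) is a uniformly random ordered pair of distinct values from {1, …, 110}; by symmetry P[π(i) > π(i+1)] = 1/2.
By linearity: E[X] = 109 · (1/2) = (110 − 1) · (1/2) = 109/2 ≈ 54.500.

E[X] = 109/2 = 54.500.


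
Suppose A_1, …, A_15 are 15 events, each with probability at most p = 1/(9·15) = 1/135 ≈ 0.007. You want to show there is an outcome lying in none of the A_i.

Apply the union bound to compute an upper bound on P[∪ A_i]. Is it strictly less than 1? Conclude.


Union bound: P[∪_{i=1}^{15} A_i] ≤ Σ_i P[A_i] ≤ 15·p = 15·(1/135) = 1/9.
Numerically: 1/9 ≈ 0.111.
Is 1/9 < 1? YES.
Since P[∪ A_i] ≤ 1/9 < 1, the complement has P[∩ A_i^c] ≥ 1 − 1/9 = 8/9 > 0, so some outcome avoids every A_i.

15·p = 1/9 ≈ 0.111; existence CERTIFIED by the union bound.


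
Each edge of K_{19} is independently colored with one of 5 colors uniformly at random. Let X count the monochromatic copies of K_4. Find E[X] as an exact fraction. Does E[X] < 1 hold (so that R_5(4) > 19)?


E[X] = C(19, 4) · 5^{1 − 6} = 3876 · 5^{−5} = 3876/3125.
As a reduced fraction: E[X] = 3876/3125 ≈ 1.24032.
Is E[X] < 1? NO.
Since E[X] ≥ 1, the first-moment bound is inconclusive at n = 19; it does NOT by itself certify R_5(4) > 19.

E[X] = 3876/3125 ≈ 1.24032; E[X] ≥ 1; first-moment method inconclusive here.


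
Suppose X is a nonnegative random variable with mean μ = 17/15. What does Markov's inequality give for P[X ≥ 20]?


μ = E[X] = 17/15, a = 20.
Markov: P[X ≥ 20] ≤ μ/a = (17/15)/20 = 17/300.
Numerically: ≈ 0.05667.
(Since a = 20 > μ = 1.13333, the bound 17/300 is < 1 and informative.)

P[X ≥ 20] ≤ 17/300 ≈ 0.05667.


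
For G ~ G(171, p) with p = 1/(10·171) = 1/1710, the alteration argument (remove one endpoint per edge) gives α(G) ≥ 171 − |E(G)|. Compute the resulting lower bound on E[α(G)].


E[|E(G)|] = C(171, 2)·p = 14535 · (1/1710) = 17/2.
E[α(G)] ≥ n − E[|E(G)|] = 171 − 17/2 = 325/2.
Numerically: ≈ 162.500000.
(This is only a lower bound; the true E[α(G)] may be larger.)

E[α(G)] ≥ 325/2 ≈ 162.500000.


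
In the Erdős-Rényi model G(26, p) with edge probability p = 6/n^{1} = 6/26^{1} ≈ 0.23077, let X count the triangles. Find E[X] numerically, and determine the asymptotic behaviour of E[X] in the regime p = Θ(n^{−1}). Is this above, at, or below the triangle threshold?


Number of potential triangles: C(26, 3) = 2600.
Each occurs with probability p³ ≈ (0.23077)³ ≈ 1.2289486e-02.
By linearity: E[X] = C(26, 3)·p³ ≈ 2600 · 1.2289486e-02 ≈ 31.95266.
Here α = 1, so p = 6/n is exactly at the triangle threshold p ~ 1/n. Asymptotically E[X] → c³/6 = 6³/6 = 36 ≈ 36.00000, a bounded constant. In this regime the triangle count is asymptotically Poisson(c³/6).

E[X] ≈ 31.95266; in regime p = Θ(1/n^{1}) E[X] stays bounded (at the triangle threshold p ~ 1/n).


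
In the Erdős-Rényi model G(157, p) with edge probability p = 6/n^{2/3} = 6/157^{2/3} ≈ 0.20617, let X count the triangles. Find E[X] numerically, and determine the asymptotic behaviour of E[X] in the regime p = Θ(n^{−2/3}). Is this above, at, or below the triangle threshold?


Number of potential triangles: C(157, 3) = 632710.
Each occurs with probability p³ ≈ (0.20617)³ ≈ 8.7630330e-03.
By linearity: E[X] = C(157, 3)·p³ ≈ 632710 · 8.7630330e-03 ≈ 5544.45860.
Since α = 2/3 < 1, p = c/n^{2/3} ≫ 1/n is above the triangle threshold p ~ 1/n. Asymptotically E[X] ~ (c³/6)·n^{3(1−α)} = (6³/6)·n^{1} → ∞; triangles are abundant w.h.p.

E[X] ≈ 5544.45860; in regime p = Θ(1/n^{2/3}) E[X] diverges (above the triangle threshold p ~ 1/n).


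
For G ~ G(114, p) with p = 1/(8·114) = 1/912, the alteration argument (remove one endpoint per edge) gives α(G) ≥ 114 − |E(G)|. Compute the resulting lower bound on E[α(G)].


E[|E(G)|] = C(114, 2)·p = 6441 · (1/912) = 113/16.
E[α(G)] ≥ n − E[|E(G)|] = 114 − 113/16 = 1711/16.
Numerically: ≈ 106.937500.
(This is only a lower bound; the true E[α(G)] may be larger.)

E[α(G)] ≥ 1711/16 ≈ 106.937500.


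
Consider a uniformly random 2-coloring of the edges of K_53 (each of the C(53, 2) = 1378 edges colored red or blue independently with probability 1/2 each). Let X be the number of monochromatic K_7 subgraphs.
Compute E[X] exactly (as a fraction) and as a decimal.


Let X = Σ_S X_S over the C(53, 7) = 154143080 subsets S of size 7, where X_S = 1 if the K_7 on S is monochromatic.
For a fixed S, the K_7 on S has C(7, 2) = 21 edges. P[all 21 edges red] = (1/2)^21, and likewise for blue, so P[monochromatic] = 2·(1/2)^21 = 2^{1 − 21} = 1/1048576.
Summing: E[X] = C(53, 7) · 2^{1 − 21} = 154143080 · 1/1048576 = 19267885/131072.
Numerically: E[X] ≈ 147.00230.

E[X] = C(53,7)·2^(1−C(7,2)) = 19267885/131072 ≈ 147.00230.


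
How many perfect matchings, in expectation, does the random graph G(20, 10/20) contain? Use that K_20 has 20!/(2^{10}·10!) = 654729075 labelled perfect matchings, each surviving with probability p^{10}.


K_20 has 20!/(2^{10}·10!) = 654729075 labelled perfect matchings.
For each such perfect matching H, let X_H = 1 if all 10 edges of H are present in G. Then P[X_H = 1] = p^{10} = (1/2)^{10} = 1/1024.
By linearity: E[X] = Σ_H E[X_H] = 654729075 · p^{10} = 654729075 · 1/1024 = 654729075/1024.
Numerically: E[X] ≈ 6.39e+05.

E[X] = 654729075 · (1/2)^{10} = 654729075/1024 ≈ 6.39e+05.


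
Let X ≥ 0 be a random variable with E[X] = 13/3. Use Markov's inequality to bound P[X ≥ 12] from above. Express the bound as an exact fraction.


μ = E[X] = 13/3, a = 12.
Markov: P[X ≥ 12] ≤ μ/a = (13/3)/12 = 13/36.
Numerically: ≈ 0.36111.
(Since a = 12 > μ = 4.33333, the bound 13/36 is < 1 and informative.)

P[X ≥ 12] ≤ 13/36 ≈ 0.36111.


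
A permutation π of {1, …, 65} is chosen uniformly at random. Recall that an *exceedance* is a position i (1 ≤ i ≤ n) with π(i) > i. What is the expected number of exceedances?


Write X = Σ_{i=1}^{65} X_i, where X_i = 1_{π(i) > i}.
For each fixed i, π(i) is uniform over {1, …, 65} (marginal of a uniform permutation), so P[π(i) > i] = (n − i)/n. Summing: Σ_{i=1}^{65} (n − i)/n = (0 + 1 + … + 64)/65 = 65(65 − 1)/(2·65) = (65 − 1)/2.
Hence E[X] = Σ_{i=1}^{65} (65 − i)/65 = 32 ≈ 32.00000.

E[X] = 32 = 32.00000.


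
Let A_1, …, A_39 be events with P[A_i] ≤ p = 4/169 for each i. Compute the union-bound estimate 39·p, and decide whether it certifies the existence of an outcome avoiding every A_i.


Union bound: P[∪_{i=1}^{39} A_i] ≤ Σ_i P[A_i] ≤ 39·p = 39·(4/169) = 12/13.
Numerically: 12/13 ≈ 0.923.
Is 12/13 < 1? YES.
Since P[∪ A_i] ≤ 12/13 < 1, the complement has P[∩ A_i^c] ≥ 1 − 12/13 = 1/13 > 0, so some outcome avoids every A_i.

39·p = 12/13 ≈ 0.923; existence CERTIFIED by the union bound.


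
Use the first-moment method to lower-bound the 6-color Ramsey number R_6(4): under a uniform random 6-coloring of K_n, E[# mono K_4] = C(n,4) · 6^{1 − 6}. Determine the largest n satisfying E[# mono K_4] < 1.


We need C(n, 4) · 6^{1 − 6} < 1, i.e. C(n, 4) < 6^{6 − 1} = 7776.
Check values of n near the boundary:
  n = 21: C(21, 4) = 5985; 5985 < 7776? YES
  n = 22: C(22, 4) = 7315; 7315 < 7776? YES
  n = 23: C(23, 4) = 8855; 8855 < 7776? NO
The largest n with C(n, 4) < 7776 is n = 22 (where E[X] = 7315/7776 ≈ 0.9407150). Hence R_6(4) > 22, i.e. R_6(4) ≥ 23.

Largest n = 22; hence R_6(4) > 22.


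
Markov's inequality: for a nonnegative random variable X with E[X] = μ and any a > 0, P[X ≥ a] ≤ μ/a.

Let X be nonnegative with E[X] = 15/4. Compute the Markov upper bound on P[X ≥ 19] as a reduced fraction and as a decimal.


μ = E[X] = 15/4, a = 19.
Markov: P[X ≥ 19] ≤ μ/a = (15/4)/19 = 15/76.
Numerically: ≈ 0.19737.
(Since a = 19 > μ = 3.75000, the bound 15/76 is < 1 and informative.)

P[X ≥ 19] ≤ 15/76 ≈ 0.19737.


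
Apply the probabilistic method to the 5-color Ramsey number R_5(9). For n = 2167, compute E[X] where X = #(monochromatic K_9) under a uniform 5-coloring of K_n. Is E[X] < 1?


E[X] = C(2167, 9) · 5^{1 − 36} = 2855899084841489792706810 · 5^{−35} = 2855899084841489792706810/2910383045673370361328125.
As a reduced fraction: E[X] = 571179816968297958541362/582076609134674072265625 ≈ 0.9812795.
Is E[X] < 1? YES.
Since E[X] < 1, there exists a 5-coloring of K_{2167} with no monochromatic K_9; hence R_5(9) > 2167.

E[X] = 571179816968297958541362/582076609134674072265625 ≈ 0.9812795; E[X] < 1, so R_5(9) > 2167.


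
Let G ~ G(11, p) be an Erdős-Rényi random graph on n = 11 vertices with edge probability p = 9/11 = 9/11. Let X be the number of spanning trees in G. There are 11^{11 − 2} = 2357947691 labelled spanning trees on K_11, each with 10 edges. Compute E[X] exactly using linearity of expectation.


K_11 has 11^{11 − 2} = 2357947691 labelled spanning trees.
For each such spanning tree H, let X_H = 1 if all 10 edges of H are present in G. Then P[X_H = 1] = p^{10} = (9/11)^{10} = 3486784401/25937424601.
By linearity: E[X] = Σ_H E[X_H] = 2357947691 · p^{10} = 2357947691 · 3486784401/25937424601 = 3486784401/11.
Numerically: E[X] ≈ 3.17e+08.

E[X] = 2357947691 · (9/11)^{10} = 3486784401/11 ≈ 3.17e+08.


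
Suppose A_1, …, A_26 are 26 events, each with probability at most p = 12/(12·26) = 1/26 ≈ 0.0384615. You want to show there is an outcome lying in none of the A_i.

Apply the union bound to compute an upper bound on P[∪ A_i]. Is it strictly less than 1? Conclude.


Union bound: P[∪_{i=1}^{26} A_i] ≤ Σ_i P[A_i] ≤ 26·p = 26·(1/26) = 1.
Numerically: 1 ≈ 1.0000000.
Is 1 < 1? NO.
Since the bound 1 is ≥ 1, the union bound is uninformative here; it does NOT by itself certify existence.

26·p = 1 ≈ 1.0000000; existence NOT certified by the union bound.


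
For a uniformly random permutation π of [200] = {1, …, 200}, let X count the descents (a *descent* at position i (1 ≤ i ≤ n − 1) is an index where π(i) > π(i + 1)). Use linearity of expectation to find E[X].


Write X = Σ X_I over i = 1, …, 199, with X_I the indicator of one descent.
There are 199 indicators.
For each fixed i, the pair (π(i), π(i+1)) is a uniformly random ordered pair of distinct values from {1, …, 200}; by symmetry P[π(i) > π(i+1)] = 1/2.
By linearity: E[X] = 199 · (1/2) = (200 − 1) · (1/2) = 199/2 ≈ 99.50000.

E[X] = 199/2 = 99.50000.


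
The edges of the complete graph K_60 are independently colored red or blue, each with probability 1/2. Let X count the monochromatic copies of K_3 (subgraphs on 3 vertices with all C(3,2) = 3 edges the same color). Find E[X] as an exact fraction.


Let X = Σ_S X_S over the C(60, 3) = 34220 subsets S of size 3, where X_S = 1 if the K_3 on S is monochromatic.
For a fixed S, the K_3 on S has C(3, 2) = 3 edges. P[all 3 edges red] = (1/2)^3, and likewise for blue, so P[monochromatic] = 2·(1/2)^3 = 2^{1 − 3} = 1/4.
By linearity of expectation: E[X] = C(60, 3) · 2^{1 − 3} = 34220 · 1/4 = 8555.
Numerically: E[X] ≈ 8555.00000.

E[X] = C(60,3)·2^(1−C(3,2)) = 8555 ≈ 8555.00000.


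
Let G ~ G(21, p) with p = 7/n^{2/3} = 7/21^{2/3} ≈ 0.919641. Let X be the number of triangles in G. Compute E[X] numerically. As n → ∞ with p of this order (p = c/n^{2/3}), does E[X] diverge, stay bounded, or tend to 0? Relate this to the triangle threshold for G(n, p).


Number of potential triangles: C(21, 3) = 1330.
Each occurs with probability p³ ≈ (0.919641)³ ≈ 7.77777778e-01.
By linearity: E[X] = C(21, 3)·p³ ≈ 1330 · 7.77777778e-01 ≈ 1034.444444.
Since α = 2/3 < 1, p = c/n^{2/3} ≫ 1/n is above the triangle threshold p ~ 1/n. Asymptotically E[X] ~ (c³/6)·n^{3(1−α)} = (7³/6)·n^{1} → ∞; triangles are abundant w.h.p.

E[X] ≈ 1034.444444; in regime p = Θ(1/n^{2/3}) E[X] diverges (above the triangle threshold p ~ 1/n).


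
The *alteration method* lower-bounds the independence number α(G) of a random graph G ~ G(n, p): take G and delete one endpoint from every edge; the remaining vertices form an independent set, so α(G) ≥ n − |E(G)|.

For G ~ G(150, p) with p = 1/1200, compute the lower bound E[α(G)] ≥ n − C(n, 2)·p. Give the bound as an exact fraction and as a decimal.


E[|E(G)|] = C(150, 2)·p = 11175 · (1/1200) = 149/16.
E[α(G)] ≥ n − E[|E(G)|] = 150 − 149/16 = 2251/16.
Numerically: ≈ 140.687500.
(This is only a lower bound; the true E[α(G)] may be larger.)

E[α(G)] ≥ 2251/16 ≈ 140.687500.


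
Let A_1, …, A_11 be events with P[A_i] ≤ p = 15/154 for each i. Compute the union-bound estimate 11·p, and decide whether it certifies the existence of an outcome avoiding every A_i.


Union bound: P[∪_{i=1}^{11} A_i] ≤ Σ_i P[A_i] ≤ 11·p = 11·(15/154) = 15/14.
Numerically: 15/14 ≈ 1.07143.
Is 15/14 < 1? NO.
Since the bound 15/14 is ≥ 1, the union bound is uninformative here; it does NOT by itself certify existence.

11·p = 15/14 ≈ 1.07143; existence NOT certified by the union bound.


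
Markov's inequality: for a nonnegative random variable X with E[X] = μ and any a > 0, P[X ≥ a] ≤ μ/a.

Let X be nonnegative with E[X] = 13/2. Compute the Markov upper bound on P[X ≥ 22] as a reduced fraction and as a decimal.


μ = E[X] = 13/2, a = 22.
Markov: P[X ≥ 22] ≤ μ/a = (13/2)/22 = 13/44.
Numerically: ≈ 0.29545.
(Since a = 22 > μ = 6.50000, the bound 13/44 is < 1 and informative.)

P[X ≥ 22] ≤ 13/44 ≈ 0.29545.


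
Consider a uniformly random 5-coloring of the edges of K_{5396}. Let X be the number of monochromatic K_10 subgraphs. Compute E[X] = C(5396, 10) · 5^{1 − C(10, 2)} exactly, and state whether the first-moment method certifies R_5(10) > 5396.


E[X] = C(5396, 10) · 5^{1 − 45} = 5719162629614115244962800316916 · 5^{−44} = 5719162629614115244962800316916/5684341886080801486968994140625.
As a reduced fraction: E[X] = 5719162629614115244962800316916/5684341886080801486968994140625 ≈ 1.006126.
Is E[X] < 1? NO.
Since E[X] ≥ 1, the first-moment bound is inconclusive at n = 5396; it does NOT by itself certify R_5(10) > 5396.

E[X] = 5719162629614115244962800316916/5684341886080801486968994140625 ≈ 1.006126; E[X] ≥ 1; first-moment method inconclusive here.


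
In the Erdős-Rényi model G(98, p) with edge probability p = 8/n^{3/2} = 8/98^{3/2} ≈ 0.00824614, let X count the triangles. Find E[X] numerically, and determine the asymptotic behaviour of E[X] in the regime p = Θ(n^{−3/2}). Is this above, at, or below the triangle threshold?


Number of potential triangles: C(98, 3) = 152096.
Each occurs with probability p³ ≈ (0.00824614)³ ≈ 5.60728487e-07.
By linearity: E[X] = C(98, 3)·p³ ≈ 152096 · 5.60728487e-07 ≈ 0.085285.
Since α = 3/2 > 1, p = c/n^{3/2} = o(1/n) is below the triangle threshold p ~ 1/n. Asymptotically E[X] ~ (c³/6)·n^{3(1−α)} = (8³/6)·n^{-1.5} → 0, so by Markov's inequality G has no triangles w.h.p.

E[X] ≈ 0.085285; in regime p = Θ(1/n^{3/2}) E[X] tends to 0 (below the triangle threshold p ~ 1/n).


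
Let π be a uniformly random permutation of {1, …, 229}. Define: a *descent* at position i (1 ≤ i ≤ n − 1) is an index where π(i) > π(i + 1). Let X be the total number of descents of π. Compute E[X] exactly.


Write X = Σ X_I over i = 1, …, 228, with X_I the indicator of one descent.
There are 228 indicators.
For each fixed i, the pair (π(i), π(i+1)) is a uniformly random ordered pair of distinct values from {1, …, 229}; by symmetry P[π(i) > π(i+1)] = 1/2.
By linearity: E[X] = 228 · (1/2) = (229 − 1) · (1/2) = 114 ≈ 114.000.

E[X] = 114 = 114.000.


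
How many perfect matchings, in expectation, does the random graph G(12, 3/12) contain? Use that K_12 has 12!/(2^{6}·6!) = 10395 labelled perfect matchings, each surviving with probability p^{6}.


K_12 has 12!/(2^{6}·6!) = 10395 labelled perfect matchings.
For each such perfect matching H, let X_H = 1 if all 6 edges of H are present in G. Then P[X_H = 1] = p^{6} = (1/4)^{6} = 1/4096.
Summing the indicators: E[X] = Σ_H E[X_H] = 10395 · p^{6} = 10395 · 1/4096 = 10395/4096.
Numerically: E[X] ≈ 2.5378.

E[X] = 10395 · (1/4)^{6} = 10395/4096 ≈ 2.5378.


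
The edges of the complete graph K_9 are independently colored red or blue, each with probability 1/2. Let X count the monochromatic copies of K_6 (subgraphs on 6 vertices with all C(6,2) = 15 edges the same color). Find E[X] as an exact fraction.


Let X = Σ_S X_S over the C(9, 6) = 84 subsets S of size 6, where X_S = 1 if the K_6 on S is monochromatic.
For a fixed S, the K_6 on S has C(6, 2) = 15 edges. P[all 15 edges red] = (1/2)^15, and likewise for blue, so P[monochromatic] = 2·(1/2)^15 = 2^{1 − 15} = 1/16384.
By linearity of expectation: E[X] = C(9, 6) · 2^{1 − 15} = 84 · 1/16384 = 21/4096.
Numerically: E[X] ≈ 0.005.

E[X] = C(9,6)·2^(1−C(6,2)) = 21/4096 ≈ 0.005.


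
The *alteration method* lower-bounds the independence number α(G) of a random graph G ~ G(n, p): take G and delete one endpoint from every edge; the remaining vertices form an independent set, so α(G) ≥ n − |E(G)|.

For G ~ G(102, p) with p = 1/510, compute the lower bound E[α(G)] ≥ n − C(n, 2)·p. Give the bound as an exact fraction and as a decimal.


E[|E(G)|] = C(102, 2)·p = 5151 · (1/510) = 101/10.
E[α(G)] ≥ n − E[|E(G)|] = 102 − 101/10 = 919/10.
Numerically: ≈ 91.9000.
(This is only a lower bound; the true E[α(G)] may be larger.)

E[α(G)] ≥ 919/10 ≈ 91.9000.


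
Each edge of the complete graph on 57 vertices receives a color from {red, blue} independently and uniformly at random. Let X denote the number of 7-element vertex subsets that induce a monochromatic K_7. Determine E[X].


Let X = Σ_S X_S over the C(57, 7) = 264385836 subsets S of size 7, where X_S = 1 if the K_7 on S is monochromatic.
For a fixed S, the K_7 on S has C(7, 2) = 21 edges. P[all 21 edges red] = (1/2)^21, and likewise for blue, so P[monochromatic] = 2·(1/2)^21 = 2^{1 − 21} = 1/1048576.
Summing: E[X] = C(57, 7) · 2^{1 − 21} = 264385836 · 1/1048576 = 66096459/262144.
Numerically: E[X] ≈ 252.13798.

E[X] = C(57,7)·2^(1−C(7,2)) = 66096459/262144 ≈ 252.13798.


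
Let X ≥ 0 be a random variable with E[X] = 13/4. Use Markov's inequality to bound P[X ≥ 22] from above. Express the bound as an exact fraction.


μ = E[X] = 13/4, a = 22.
Markov: P[X ≥ 22] ≤ μ/a = (13/4)/22 = 13/88.
Numerically: ≈ 0.14773.
(Since a = 22 > μ = 3.25000, the bound 13/88 is < 1 and informative.)

P[X ≥ 22] ≤ 13/88 ≈ 0.14773.


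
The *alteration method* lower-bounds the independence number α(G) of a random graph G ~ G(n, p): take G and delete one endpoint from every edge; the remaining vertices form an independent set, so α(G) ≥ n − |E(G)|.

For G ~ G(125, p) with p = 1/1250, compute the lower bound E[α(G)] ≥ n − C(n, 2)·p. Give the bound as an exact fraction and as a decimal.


E[|E(G)|] = C(125, 2)·p = 7750 · (1/1250) = 31/5.
E[α(G)] ≥ n − E[|E(G)|] = 125 − 31/5 = 594/5.
Numerically: ≈ 118.80000.
(This is only a lower bound; the true E[α(G)] may be larger.)

E[α(G)] ≥ 594/5 ≈ 118.80000.


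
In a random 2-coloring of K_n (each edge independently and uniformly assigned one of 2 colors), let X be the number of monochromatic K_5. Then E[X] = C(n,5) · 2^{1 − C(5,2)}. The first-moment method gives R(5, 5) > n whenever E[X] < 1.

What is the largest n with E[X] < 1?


We need C(n, 5) · 2^{1 − 10} < 1, i.e. C(n, 5) < 2^{10 − 1} = 512.
Check values of n near the boundary:
  n = 7: C(7, 5) = 21; 21 < 512? YES
  n = 8: C(8, 5) = 56; 56 < 512? YES
  n = 9: C(9, 5) = 126; 126 < 512? YES
  n = 10: C(10, 5) = 252; 252 < 512? YES
  n = 11: C(11, 5) = 462; 462 < 512? YES
  n = 12: C(12, 5) = 792; 792 < 512? NO
  n = 13: C(13, 5) = 1287; 1287 < 512? NO
The largest n with C(n, 5) < 512 is n = 11 (where E[X] = 231/256 ≈ 0.902344). Hence R(5, 5) > 11, i.e. R(5, 5) ≥ 12.

Largest n = 11; hence R(5, 5) > 11.


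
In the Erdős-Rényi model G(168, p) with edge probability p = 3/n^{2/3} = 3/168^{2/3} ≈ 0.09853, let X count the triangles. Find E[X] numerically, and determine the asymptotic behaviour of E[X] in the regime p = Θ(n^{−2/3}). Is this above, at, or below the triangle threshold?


Number of potential triangles: C(168, 3) = 776216.
Each occurs with probability p³ ≈ (0.09853)³ ≈ 9.566327e-04.
By linearity: E[X] = C(168, 3)·p³ ≈ 776216 · 9.566327e-04 ≈ 742.5536.
Since α = 2/3 < 1, p = c/n^{2/3} ≫ 1/n is above the triangle threshold p ~ 1/n. Asymptotically E[X] ~ (c³/6)·n^{3(1−α)} = (3³/6)·n^{1} → ∞; triangles are abundant w.h.p.

E[X] ≈ 742.5536; in regime p = Θ(1/n^{2/3}) E[X] diverges (above the triangle threshold p ~ 1/n).


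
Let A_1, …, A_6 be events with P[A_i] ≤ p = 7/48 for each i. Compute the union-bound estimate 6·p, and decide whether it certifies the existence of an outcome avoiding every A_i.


Union bound: P[∪_{i=1}^{6} A_i] ≤ Σ_i P[A_i] ≤ 6·p = 6·(7/48) = 7/8.
Numerically: 7/8 ≈ 0.875.
Is 7/8 < 1? YES.
Since P[∪ A_i] ≤ 7/8 < 1, the complement has P[∩ A_i^c] ≥ 1 − 7/8 = 1/8 > 0, so some outcome avoids every A_i.

6·p = 7/8 ≈ 0.875; existence CERTIFIED by the union bound.


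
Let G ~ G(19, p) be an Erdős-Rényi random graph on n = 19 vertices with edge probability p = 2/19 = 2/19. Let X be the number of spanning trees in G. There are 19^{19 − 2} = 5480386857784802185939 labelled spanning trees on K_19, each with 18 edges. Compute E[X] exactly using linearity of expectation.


K_19 has 19^{19 − 2} = 5480386857784802185939 labelled spanning trees.
For each such spanning tree H, let X_H = 1 if all 18 edges of H are present in G. Then P[X_H = 1] = p^{18} = (2/19)^{18} = 262144/104127350297911241532841.
By linearity: E[X] = Σ_H E[X_H] = 5480386857784802185939 · p^{18} = 5480386857784802185939 · 262144/104127350297911241532841 = 262144/19.
Numerically: E[X] ≈ 13797.1.

E[X] = 5480386857784802185939 · (2/19)^{18} = 262144/19 ≈ 13797.1.


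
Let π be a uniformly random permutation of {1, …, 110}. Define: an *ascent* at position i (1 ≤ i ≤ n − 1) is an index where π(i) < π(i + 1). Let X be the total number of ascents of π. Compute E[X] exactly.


Write X = Σ X_I over i = 1, …, 109, with X_I the indicator of one ascent.
There are 109 indicators.
For each fixed i, the pair (π(i), π(i+1)) is a uniformly random ordered pair of distinct values from {1, …, 110}; by symmetry P[π(i) < π(i+1)] = 1/2.
By linearity: E[X] = 109 · (1/2) = (110 − 1) · (1/2) = 109/2 ≈ 54.500000.

E[X] = 109/2 = 54.500000.


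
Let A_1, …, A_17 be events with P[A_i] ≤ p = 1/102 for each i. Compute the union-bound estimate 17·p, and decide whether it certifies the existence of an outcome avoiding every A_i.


Union bound: P[∪_{i=1}^{17} A_i] ≤ Σ_i P[A_i] ≤ 17·p = 17·(1/102) = 1/6.
Numerically: 1/6 ≈ 0.1666667.
Is 1/6 < 1? YES.
Since P[∪ A_i] ≤ 1/6 < 1, the complement has P[∩ A_i^c] ≥ 1 − 1/6 = 5/6 > 0, so some outcome avoids every A_i.

17·p = 1/6 ≈ 0.1666667; existence CERTIFIED by the union bound.


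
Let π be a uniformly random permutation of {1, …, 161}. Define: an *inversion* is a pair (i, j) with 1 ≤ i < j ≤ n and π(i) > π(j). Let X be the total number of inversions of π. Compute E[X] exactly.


Write X = Σ X_I over the C(161, 2) = 12880 pairs i < j, with X_I the indicator of one inversion.
There are 12880 indicators.
For each fixed pair i < j, the values π(i) and π(j) are two distinct elements of {1, …, 161} in uniformly random order; by symmetry P[π(i) > π(j)] = 1/2.
By linearity: E[X] = 12880 · (1/2) = C(161, 2) · (1/2) = 12880/2 = 6440 ≈ 6440.0000.

E[X] = 6440 = 6440.0000.


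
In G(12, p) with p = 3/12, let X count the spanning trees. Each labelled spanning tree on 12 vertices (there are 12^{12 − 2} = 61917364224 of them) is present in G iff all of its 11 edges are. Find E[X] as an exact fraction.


K_12 has 12^{12 − 2} = 61917364224 labelled spanning trees.
For each such spanning tree H, let X_H = 1 if all 11 edges of H are present in G. Then P[X_H = 1] = p^{11} = (1/4)^{11} = 1/4194304.
By linearity of expectation: E[X] = Σ_H E[X_H] = 61917364224 · p^{11} = 61917364224 · 1/4194304 = 59049/4.
Numerically: E[X] ≈ 14762.

E[X] = 61917364224 · (1/4)^{11} = 59049/4 ≈ 14762.


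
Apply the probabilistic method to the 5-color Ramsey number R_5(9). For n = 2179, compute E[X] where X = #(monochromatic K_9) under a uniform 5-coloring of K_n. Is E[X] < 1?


E[X] = C(2179, 9) · 5^{1 − 36} = 3001701930880099538508560 · 5^{−35} = 3001701930880099538508560/2910383045673370361328125.
As a reduced fraction: E[X] = 600340386176019907701712/582076609134674072265625 ≈ 1.03138.
Is E[X] < 1? NO.
Since E[X] ≥ 1, the first-moment bound is inconclusive at n = 2179; it does NOT by itself certify R_5(9) > 2179.

E[X] = 600340386176019907701712/582076609134674072265625 ≈ 1.03138; E[X] ≥ 1; first-moment method inconclusive here.


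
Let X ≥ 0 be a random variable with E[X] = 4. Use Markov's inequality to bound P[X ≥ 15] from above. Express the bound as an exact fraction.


μ = E[X] = 4, a = 15.
Markov: P[X ≥ 15] ≤ μ/a = (4)/15 = 4/15.
Numerically: ≈ 0.267.
(Since a = 15 > μ = 4.000, the bound 4/15 is < 1 and informative.)

P[X ≥ 15] ≤ 4/15 ≈ 0.267.


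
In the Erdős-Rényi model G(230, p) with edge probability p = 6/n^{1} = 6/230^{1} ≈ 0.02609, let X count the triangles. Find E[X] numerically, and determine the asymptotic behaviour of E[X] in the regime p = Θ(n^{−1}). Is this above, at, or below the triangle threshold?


Number of potential triangles: C(230, 3) = 2001460.
Each occurs with probability p³ ≈ (0.02609)³ ≈ 1.775294e-05.
By linearity: E[X] = C(230, 3)·p³ ≈ 2001460 · 1.775294e-05 ≈ 35.5318.
Here α = 1, so p = 6/n is exactly at the triangle threshold p ~ 1/n. Asymptotically E[X] → c³/6 = 6³/6 = 36 ≈ 36.0000, a bounded constant. In this regime the triangle count is asymptotically Poisson(c³/6).

E[X] ≈ 35.5318; in regime p = Θ(1/n^{1}) E[X] stays bounded (at the triangle threshold p ~ 1/n).


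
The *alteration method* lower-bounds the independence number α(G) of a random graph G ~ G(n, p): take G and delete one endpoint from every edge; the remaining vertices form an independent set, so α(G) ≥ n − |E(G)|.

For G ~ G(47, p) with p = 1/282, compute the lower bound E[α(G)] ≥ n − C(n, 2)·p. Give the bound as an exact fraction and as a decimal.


E[|E(G)|] = C(47, 2)·p = 1081 · (1/282) = 23/6.
E[α(G)] ≥ n − E[|E(G)|] = 47 − 23/6 = 259/6.
Numerically: ≈ 43.167.
(This is only a lower bound; the true E[α(G)] may be larger.)

E[α(G)] ≥ 259/6 ≈ 43.167.


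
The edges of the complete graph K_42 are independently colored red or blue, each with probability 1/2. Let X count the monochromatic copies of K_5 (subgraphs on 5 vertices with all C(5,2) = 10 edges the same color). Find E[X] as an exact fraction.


Let X = Σ_S X_S over the C(42, 5) = 850668 subsets S of size 5, where X_S = 1 if the K_5 on S is monochromatic.
For a fixed S, the K_5 on S has C(5, 2) = 10 edges. P[all 10 edges red] = (1/2)^10, and likewise for blue, so P[monochromatic] = 2·(1/2)^10 = 2^{1 − 10} = 1/512.
By linearity of expectation: E[X] = C(42, 5) · 2^{1 − 10} = 850668 · 1/512 = 212667/128.
Numerically: E[X] ≈ 1661.4609.

E[X] = C(42,5)·2^(1−C(5,2)) = 212667/128 ≈ 1661.4609.


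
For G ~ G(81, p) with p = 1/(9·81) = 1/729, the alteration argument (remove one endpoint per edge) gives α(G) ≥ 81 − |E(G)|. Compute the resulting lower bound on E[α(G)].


E[|E(G)|] = C(81, 2)·p = 3240 · (1/729) = 40/9.
E[α(G)] ≥ n − E[|E(G)|] = 81 − 40/9 = 689/9.
Numerically: ≈ 76.5556.
(This is only a lower bound; the true E[α(G)] may be larger.)

E[α(G)] ≥ 689/9 ≈ 76.5556.


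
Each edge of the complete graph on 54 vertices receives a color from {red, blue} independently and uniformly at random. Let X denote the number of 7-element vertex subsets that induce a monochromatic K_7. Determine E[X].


Let X = Σ_S X_S over the C(54, 7) = 177100560 subsets S of size 7, where X_S = 1 if the K_7 on S is monochromatic.
For a fixed S, the K_7 on S has C(7, 2) = 21 edges. P[all 21 edges red] = (1/2)^21, and likewise for blue, so P[monochromatic] = 2·(1/2)^21 = 2^{1 − 21} = 1/1048576.
By linearity of expectation: E[X] = C(54, 7) · 2^{1 − 21} = 177100560 · 1/1048576 = 11068785/65536.
Numerically: E[X] ≈ 168.896.

E[X] = C(54,7)·2^(1−C(7,2)) = 11068785/65536 ≈ 168.896.


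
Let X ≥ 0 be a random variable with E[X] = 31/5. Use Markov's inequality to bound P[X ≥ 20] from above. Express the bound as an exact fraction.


μ = E[X] = 31/5, a = 20.
Markov: P[X ≥ 20] ≤ μ/a = (31/5)/20 = 31/100.
Numerically: ≈ 0.310.
(Since a = 20 > μ = 6.200, the bound 31/100 is < 1 and informative.)

P[X ≥ 20] ≤ 31/100 ≈ 0.310.


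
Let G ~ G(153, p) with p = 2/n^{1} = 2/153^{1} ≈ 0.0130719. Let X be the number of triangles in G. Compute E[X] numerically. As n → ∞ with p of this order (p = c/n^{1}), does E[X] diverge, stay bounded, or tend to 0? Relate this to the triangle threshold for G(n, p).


Number of potential triangles: C(153, 3) = 585276.
Each occurs with probability p³ ≈ (0.0130719)³ ≈ 2.23365294e-06.
By linearity: E[X] = C(153, 3)·p³ ≈ 585276 · 2.23365294e-06 ≈ 1.307303.
Here α = 1, so p = 2/n is exactly at the triangle threshold p ~ 1/n. Asymptotically E[X] → c³/6 = 2³/6 = 4/3 ≈ 1.333333, a bounded constant. In this regime the triangle count is asymptotically Poisson(c³/6).

E[X] ≈ 1.307303; in regime p = Θ(1/n^{1}) E[X] stays bounded (at the triangle threshold p ~ 1/n).


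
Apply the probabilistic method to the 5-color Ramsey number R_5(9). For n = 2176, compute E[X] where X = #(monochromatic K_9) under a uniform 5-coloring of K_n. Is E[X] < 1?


E[X] = C(2176, 9) · 5^{1 − 36} = 2964644298134342657641600 · 5^{−35} = 2964644298134342657641600/2910383045673370361328125.
As a reduced fraction: E[X] = 118585771925373706305664/116415321826934814453125 ≈ 1.018644.
Is E[X] < 1? NO.
Since E[X] ≥ 1, the first-moment bound is inconclusive at n = 2176; it does NOT by itself certify R_5(9) > 2176.

E[X] = 118585771925373706305664/116415321826934814453125 ≈ 1.018644; E[X] ≥ 1; first-moment method inconclusive here.


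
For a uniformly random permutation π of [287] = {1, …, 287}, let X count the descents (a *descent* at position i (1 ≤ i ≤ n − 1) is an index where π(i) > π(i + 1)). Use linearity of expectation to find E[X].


Write X = Σ X_I over i = 1, …, 286, with X_I the indicator of one descent.
There are 286 indicators.
For each fixed i, the pair (π(i), π(i+1)) is a uniformly random ordered pair of distinct values from {1, …, 287}; by symmetry P[π(i) > π(i+1)] = 1/2.
By linearity: E[X] = 286 · (1/2) = (287 − 1) · (1/2) = 143 ≈ 143.0000.

E[X] = 143 = 143.0000.


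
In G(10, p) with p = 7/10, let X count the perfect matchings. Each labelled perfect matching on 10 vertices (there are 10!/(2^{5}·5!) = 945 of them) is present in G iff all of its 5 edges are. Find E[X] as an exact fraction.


K_10 has 10!/(2^{5}·5!) = 945 labelled perfect matchings.
For each such perfect matching H, let X_H = 1 if all 5 edges of H are present in G. Then P[X_H = 1] = p^{5} = (7/10)^{5} = 16807/100000.
By linearity: E[X] = Σ_H E[X_H] = 945 · p^{5} = 945 · 16807/100000 = 3176523/20000.
Numerically: E[X] ≈ 158.826.

E[X] = 945 · (7/10)^{5} = 3176523/20000 ≈ 158.826.


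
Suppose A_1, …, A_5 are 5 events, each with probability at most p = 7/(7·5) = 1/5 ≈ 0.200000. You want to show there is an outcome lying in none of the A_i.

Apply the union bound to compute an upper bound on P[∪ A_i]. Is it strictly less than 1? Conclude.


Union bound: P[∪_{i=1}^{5} A_i] ≤ Σ_i P[A_i] ≤ 5·p = 5·(1/5) = 1.
Numerically: 1 ≈ 1.000000.
Is 1 < 1? NO.
Since the bound 1 is ≥ 1, the union bound is uninformative here; it does NOT by itself certify existence.

5·p = 1 ≈ 1.000000; existence NOT certified by the union bound.


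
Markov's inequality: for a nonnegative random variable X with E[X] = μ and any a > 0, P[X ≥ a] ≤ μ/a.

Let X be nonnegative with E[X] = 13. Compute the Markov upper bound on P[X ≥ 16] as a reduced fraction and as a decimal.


μ = E[X] = 13, a = 16.
Markov: P[X ≥ 16] ≤ μ/a = (13)/16 = 13/16.
Numerically: ≈ 0.812500.
(Since a = 16 > μ = 13.000000, the bound 13/16 is < 1 and informative.)

P[X ≥ 16] ≤ 13/16 ≈ 0.812500.


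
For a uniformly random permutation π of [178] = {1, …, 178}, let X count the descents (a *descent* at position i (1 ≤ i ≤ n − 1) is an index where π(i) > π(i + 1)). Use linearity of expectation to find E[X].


Write X = Σ X_I over i = 1, …, 177, with X_I the indicator of one descent.
There are 177 indicators.
For each fixed i, the pair (π(i), π(i+1)) is a uniformly random ordered pair of distinct values from {1, …, 178}; by symmetry P[π(i) > π(i+1)] = 1/2.
By linearity: E[X] = 177 · (1/2) = (178 − 1) · (1/2) = 177/2 ≈ 88.500.

E[X] = 177/2 = 88.500.


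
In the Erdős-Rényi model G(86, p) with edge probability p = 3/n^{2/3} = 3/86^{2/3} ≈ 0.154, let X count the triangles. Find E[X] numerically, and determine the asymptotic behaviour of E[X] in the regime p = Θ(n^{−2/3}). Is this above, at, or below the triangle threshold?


Number of potential triangles: C(86, 3) = 102340.
Each occurs with probability p³ ≈ (0.154)³ ≈ 3.650622e-03.
By linearity: E[X] = C(86, 3)·p³ ≈ 102340 · 3.650622e-03 ≈ 373.6047.
Since α = 2/3 < 1, p = c/n^{2/3} ≫ 1/n is above the triangle threshold p ~ 1/n. Asymptotically E[X] ~ (c³/6)·n^{3(1−α)} = (3³/6)·n^{1} → ∞; triangles are abundant w.h.p.

E[X] ≈ 373.6047; in regime p = Θ(1/n^{2/3}) E[X] diverges (above the triangle threshold p ~ 1/n).


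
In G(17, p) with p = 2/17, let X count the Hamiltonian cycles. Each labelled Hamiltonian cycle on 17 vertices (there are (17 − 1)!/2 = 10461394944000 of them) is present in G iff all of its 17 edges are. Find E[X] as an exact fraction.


K_17 has (17 − 1)!/2 = 10461394944000 labelled Hamiltonian cycles.
For each such Hamiltonian cycle H, let X_H = 1 if all 17 edges of H are present in G. Then P[X_H = 1] = p^{17} = (2/17)^{17} = 131072/827240261886336764177.
By linearity of expectation: E[X] = Σ_H E[X_H] = 10461394944000 · p^{17} = 10461394944000 · 131072/827240261886336764177 = 1371195958099968000/827240261886336764177.
Numerically: E[X] ≈ 0.00165755.

E[X] = 10461394944000 · (2/17)^{17} = 1371195958099968000/827240261886336764177 ≈ 0.00165755.


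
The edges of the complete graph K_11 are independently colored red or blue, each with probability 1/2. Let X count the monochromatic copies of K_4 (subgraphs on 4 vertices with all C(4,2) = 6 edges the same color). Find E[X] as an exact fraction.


Let X = Σ_S X_S over the C(11, 4) = 330 subsets S of size 4, where X_S = 1 if the K_4 on S is monochromatic.
For a fixed S, the K_4 on S has C(4, 2) = 6 edges. P[all 6 edges red] = (1/2)^6, and likewise for blue, so P[monochromatic] = 2·(1/2)^6 = 2^{1 − 6} = 1/32.
By linearity of expectation: E[X] = C(11, 4) · 2^{1 − 6} = 330 · 1/32 = 165/16.
Numerically: E[X] ≈ 10.3125.

E[X] = C(11,4)·2^(1−C(4,2)) = 165/16 ≈ 10.3125.


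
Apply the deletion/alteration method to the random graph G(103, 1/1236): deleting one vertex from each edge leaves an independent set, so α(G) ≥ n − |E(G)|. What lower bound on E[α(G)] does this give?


E[|E(G)|] = C(103, 2)·p = 5253 · (1/1236) = 17/4.
E[α(G)] ≥ n − E[|E(G)|] = 103 − 17/4 = 395/4.
Numerically: ≈ 98.750000.
(This is only a lower bound; the true E[α(G)] may be larger.)

E[α(G)] ≥ 395/4 ≈ 98.750000.


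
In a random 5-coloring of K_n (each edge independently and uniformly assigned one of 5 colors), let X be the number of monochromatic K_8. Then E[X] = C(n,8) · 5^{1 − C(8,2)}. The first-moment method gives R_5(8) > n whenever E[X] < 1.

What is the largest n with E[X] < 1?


We need C(n, 8) · 5^{1 − 28} < 1, i.e. C(n, 8) < 5^{28 − 1} = 7450580596923828125.
Check values of n near the boundary:
  n = 861: C(861, 8) = 7250034996615275865; 7250034996615275865 < 7450580596923828125? YES
  n = 862: C(862, 8) = 7317951015318931845; 7317951015318931845 < 7450580596923828125? YES
  n = 863: C(863, 8) = 7386423071602617757; 7386423071602617757 < 7450580596923828125? YES
  n = 864: C(864, 8) = 7455455062926006708; 7455455062926006708 < 7450580596923828125? NO
  n = 865: C(865, 8) = 7525050909487743060; 7525050909487743060 < 7450580596923828125? NO
The largest n with C(n, 8) < 7450580596923828125 is n = 863 (where E[X] = 7386423071602617757/7450580596923828125 ≈ 0.99139). Hence R_5(8) > 863, i.e. R_5(8) ≥ 864.

Largest n = 863; hence R_5(8) > 863.


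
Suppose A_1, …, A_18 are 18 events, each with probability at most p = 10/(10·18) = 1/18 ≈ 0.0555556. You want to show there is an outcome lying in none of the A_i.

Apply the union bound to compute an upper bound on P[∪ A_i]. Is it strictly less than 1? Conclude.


Union bound: P[∪_{i=1}^{18} A_i] ≤ Σ_i P[A_i] ≤ 18·p = 18·(1/18) = 1.
Numerically: 1 ≈ 1.0000000.
Is 1 < 1? NO.
Since the bound 1 is ≥ 1, the union bound is uninformative here; it does NOT by itself certify existence.

18·p = 1 ≈ 1.0000000; existence NOT certified by the union bound.


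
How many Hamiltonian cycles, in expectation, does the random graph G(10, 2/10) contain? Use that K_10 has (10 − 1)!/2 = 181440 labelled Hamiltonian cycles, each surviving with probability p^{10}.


K_10 has (10 − 1)!/2 = 181440 labelled Hamiltonian cycles.
For each such Hamiltonian cycle H, let X_H = 1 if all 10 edges of H are present in G. Then P[X_H = 1] = p^{10} = (1/5)^{10} = 1/9765625.
Summing the indicators: E[X] = Σ_H E[X_H] = 181440 · p^{10} = 181440 · 1/9765625 = 36288/1953125.
Numerically: E[X] ≈ 0.0186.

E[X] = 181440 · (1/5)^{10} = 36288/1953125 ≈ 0.0186.


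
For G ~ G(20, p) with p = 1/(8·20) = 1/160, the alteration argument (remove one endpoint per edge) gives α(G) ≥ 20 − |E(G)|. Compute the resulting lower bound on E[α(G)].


E[|E(G)|] = C(20, 2)·p = 190 · (1/160) = 19/16.
E[α(G)] ≥ n − E[|E(G)|] = 20 − 19/16 = 301/16.
Numerically: ≈ 18.81250.
(This is only a lower bound; the true E[α(G)] may be larger.)

E[α(G)] ≥ 301/16 ≈ 18.81250.


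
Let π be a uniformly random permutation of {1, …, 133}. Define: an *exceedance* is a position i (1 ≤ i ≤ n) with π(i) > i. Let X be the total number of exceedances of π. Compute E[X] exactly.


Write X = Σ_{i=1}^{133} X_i, where X_i = 1_{π(i) > i}.
For each fixed i, π(i) is uniform over {1, …, 133} (marginal of a uniform permutation), so P[π(i) > i] = (n − i)/n. Summing: Σ_{i=1}^{133} (n − i)/n = (0 + 1 + … + 132)/133 = 133(133 − 1)/(2·133) = (133 − 1)/2.
Hence E[X] = Σ_{i=1}^{133} (133 − i)/133 = 66 ≈ 66.000000.

E[X] = 66 = 66.000000.
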